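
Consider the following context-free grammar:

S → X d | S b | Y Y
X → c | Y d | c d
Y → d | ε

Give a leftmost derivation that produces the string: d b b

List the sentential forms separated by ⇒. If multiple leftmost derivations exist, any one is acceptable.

S ⇒ S b ⇒ S b b ⇒ Y Y b b ⇒ Y b b ⇒ d b b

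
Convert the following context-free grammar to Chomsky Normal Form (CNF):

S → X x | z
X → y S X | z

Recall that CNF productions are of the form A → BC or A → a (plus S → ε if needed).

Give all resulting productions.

TX → x; S → z; TY → y; X → z; S → X TX; X → TY X0; X0 → S X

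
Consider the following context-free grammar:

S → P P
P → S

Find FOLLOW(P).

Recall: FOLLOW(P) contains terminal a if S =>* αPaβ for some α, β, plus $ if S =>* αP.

We compute FOLLOW(P) using the standard algorithm.
FOLLOW(S) starts with {$}.
FIRST(P) = {}
FIRST(S) = {}
FOLLOW(P) = {$}
FOLLOW(S) = {$}
Therefore, FOLLOW(P) = {$}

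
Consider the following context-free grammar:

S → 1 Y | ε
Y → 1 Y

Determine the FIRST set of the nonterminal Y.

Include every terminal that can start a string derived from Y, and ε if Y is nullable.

We compute FIRST(Y) using the standard algorithm.
FIRST(S) = {1, ε}
FIRST(Y) = {1}
Therefore, FIRST(Y) = {1}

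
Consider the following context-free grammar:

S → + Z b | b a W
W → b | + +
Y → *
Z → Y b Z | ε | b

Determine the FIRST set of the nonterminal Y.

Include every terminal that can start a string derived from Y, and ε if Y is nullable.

We compute FIRST(Y) using the standard algorithm.
FIRST(S) = {+, b}
FIRST(W) = {+, b}
FIRST(Y) = {*}
FIRST(Z) = {*, b, ε}
Therefore, FIRST(Y) = {*}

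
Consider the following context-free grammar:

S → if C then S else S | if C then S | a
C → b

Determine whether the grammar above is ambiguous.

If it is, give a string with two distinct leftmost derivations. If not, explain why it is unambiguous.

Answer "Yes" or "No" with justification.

Yes - the string 'if b then a else if b then if b then a else a' has two distinct leftmost derivations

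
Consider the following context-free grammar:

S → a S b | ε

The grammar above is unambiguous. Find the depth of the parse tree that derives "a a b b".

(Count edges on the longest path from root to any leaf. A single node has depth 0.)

3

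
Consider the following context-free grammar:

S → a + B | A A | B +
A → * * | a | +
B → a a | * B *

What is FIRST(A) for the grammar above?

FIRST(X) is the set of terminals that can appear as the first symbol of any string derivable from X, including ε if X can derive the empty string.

We compute FIRST(A) using the standard algorithm.
FIRST(A) = {*, +, a}
FIRST(B) = {*, a}
FIRST(S) = {*, +, a}
Therefore, FIRST(A) = {*, +, a}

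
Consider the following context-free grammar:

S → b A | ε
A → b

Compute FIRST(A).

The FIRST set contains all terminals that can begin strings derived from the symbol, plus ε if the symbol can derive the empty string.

We compute FIRST(A) using the standard algorithm.
FIRST(A) = {b}
FIRST(S) = {b, ε}
Therefore, FIRST(A) = {b}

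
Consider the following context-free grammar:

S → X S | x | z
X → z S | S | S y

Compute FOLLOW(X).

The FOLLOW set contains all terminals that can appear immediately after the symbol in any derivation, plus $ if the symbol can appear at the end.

We compute FOLLOW(X) using the standard algorithm.
FOLLOW(S) starts with {$}.
FIRST(S) = {x, z}
FIRST(X) = {x, z}
FOLLOW(S) = {$, x, y, z}
FOLLOW(X) = {x, z}
Therefore, FOLLOW(X) = {x, z}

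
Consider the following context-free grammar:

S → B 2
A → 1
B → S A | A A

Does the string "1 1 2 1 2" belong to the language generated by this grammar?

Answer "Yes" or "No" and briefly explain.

Yes - a valid derivation exists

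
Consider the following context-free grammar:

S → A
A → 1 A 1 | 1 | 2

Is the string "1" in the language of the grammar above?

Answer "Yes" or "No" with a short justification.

Yes - a valid derivation exists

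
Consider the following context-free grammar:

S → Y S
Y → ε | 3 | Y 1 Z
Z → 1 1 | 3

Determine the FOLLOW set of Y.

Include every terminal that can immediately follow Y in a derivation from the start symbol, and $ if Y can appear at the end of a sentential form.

We compute FOLLOW(Y) using the standard algorithm.
FOLLOW(S) starts with {$}.
FIRST(S) = {1, 3}
FIRST(Y) = {1, 3, ε}
FIRST(Z) = {1, 3}
FOLLOW(S) = {$}
FOLLOW(Y) = {1, 3}
FOLLOW(Z) = {1, 3}
Therefore, FOLLOW(Y) = {1, 3}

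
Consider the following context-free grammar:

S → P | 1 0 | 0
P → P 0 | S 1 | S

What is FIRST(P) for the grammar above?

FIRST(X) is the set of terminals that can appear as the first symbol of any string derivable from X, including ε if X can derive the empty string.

We compute FIRST(P) using the standard algorithm.
FIRST(P) = {0, 1}
FIRST(S) = {0, 1}
Therefore, FIRST(P) = {0, 1}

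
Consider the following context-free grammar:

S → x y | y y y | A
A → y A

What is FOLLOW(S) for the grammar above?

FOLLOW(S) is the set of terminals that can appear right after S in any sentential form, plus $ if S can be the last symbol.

We compute FOLLOW(S) using the standard algorithm.
FOLLOW(S) starts with {$}.
FIRST(A) = {y}
FIRST(S) = {x, y}
FOLLOW(A) = {$}
FOLLOW(S) = {$}
Therefore, FOLLOW(S) = {$}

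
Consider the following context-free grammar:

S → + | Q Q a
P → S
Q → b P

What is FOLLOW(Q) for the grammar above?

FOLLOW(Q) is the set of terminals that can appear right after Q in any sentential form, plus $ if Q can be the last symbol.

We compute FOLLOW(Q) using the standard algorithm.
FOLLOW(S) starts with {$}.
FIRST(P) = {+, b}
FIRST(Q) = {b}
FIRST(S) = {+, b}
FOLLOW(P) = {a, b}
FOLLOW(Q) = {a, b}
FOLLOW(S) = {$, a, b}
Therefore, FOLLOW(Q) = {a, b}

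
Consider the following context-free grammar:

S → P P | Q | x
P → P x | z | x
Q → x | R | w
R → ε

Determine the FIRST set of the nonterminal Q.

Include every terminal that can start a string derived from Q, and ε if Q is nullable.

We compute FIRST(Q) using the standard algorithm.
FIRST(P) = {x, z}
FIRST(Q) = {w, x, ε}
FIRST(R) = {ε}
FIRST(S) = {w, x, z, ε}
Therefore, FIRST(Q) = {w, x, ε}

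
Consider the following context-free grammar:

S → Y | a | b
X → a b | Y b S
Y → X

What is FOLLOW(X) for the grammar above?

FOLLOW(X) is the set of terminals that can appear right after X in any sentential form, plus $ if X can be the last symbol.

We compute FOLLOW(X) using the standard algorithm.
FOLLOW(S) starts with {$}.
FIRST(S) = {a, b}
FIRST(X) = {a}
FIRST(Y) = {a}
FOLLOW(S) = {$, b}
FOLLOW(X) = {$, b}
FOLLOW(Y) = {$, b}
Therefore, FOLLOW(X) = {$, b}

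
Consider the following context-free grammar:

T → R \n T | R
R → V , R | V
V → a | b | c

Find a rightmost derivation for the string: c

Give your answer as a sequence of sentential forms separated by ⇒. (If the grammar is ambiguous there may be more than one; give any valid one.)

T ⇒ R ⇒ V ⇒ c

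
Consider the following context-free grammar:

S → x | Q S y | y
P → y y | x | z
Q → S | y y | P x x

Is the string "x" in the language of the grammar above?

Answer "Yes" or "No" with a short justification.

Yes - a valid derivation exists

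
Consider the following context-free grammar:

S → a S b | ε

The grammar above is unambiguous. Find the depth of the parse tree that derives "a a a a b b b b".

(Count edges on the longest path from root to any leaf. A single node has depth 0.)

5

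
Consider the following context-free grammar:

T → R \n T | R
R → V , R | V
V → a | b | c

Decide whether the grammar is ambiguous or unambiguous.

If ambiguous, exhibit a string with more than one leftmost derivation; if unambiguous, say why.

Unambiguous - every string in the language has a unique leftmost derivation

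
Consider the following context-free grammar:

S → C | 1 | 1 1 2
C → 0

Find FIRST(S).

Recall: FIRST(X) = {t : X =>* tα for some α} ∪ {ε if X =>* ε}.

We compute FIRST(S) using the standard algorithm.
FIRST(C) = {0}
FIRST(S) = {0, 1}
Therefore, FIRST(S) = {0, 1}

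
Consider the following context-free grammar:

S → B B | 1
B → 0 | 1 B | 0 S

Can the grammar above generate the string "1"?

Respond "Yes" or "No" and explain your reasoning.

Yes - a valid derivation exists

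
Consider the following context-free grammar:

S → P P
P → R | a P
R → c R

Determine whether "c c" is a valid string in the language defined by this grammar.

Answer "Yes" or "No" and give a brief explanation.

No - no valid derivation exists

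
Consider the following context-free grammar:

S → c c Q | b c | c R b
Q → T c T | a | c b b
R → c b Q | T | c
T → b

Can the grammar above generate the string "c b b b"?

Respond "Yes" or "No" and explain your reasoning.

No - no valid derivation exists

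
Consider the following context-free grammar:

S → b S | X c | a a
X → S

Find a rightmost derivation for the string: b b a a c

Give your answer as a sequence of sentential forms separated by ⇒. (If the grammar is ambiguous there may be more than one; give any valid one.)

S ⇒ b S ⇒ b b S ⇒ b b X c ⇒ b b S c ⇒ b b a a c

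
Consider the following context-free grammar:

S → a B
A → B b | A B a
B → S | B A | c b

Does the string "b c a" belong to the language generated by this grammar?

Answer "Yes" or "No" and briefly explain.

No - no valid derivation exists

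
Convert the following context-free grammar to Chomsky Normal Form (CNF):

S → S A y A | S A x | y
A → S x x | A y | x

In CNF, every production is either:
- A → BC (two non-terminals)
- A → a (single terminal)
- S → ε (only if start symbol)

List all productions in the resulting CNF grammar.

TY → y; TX → x; S → y; A → x; S → S X0; X0 → A X1; X1 → TY A; S → S X2; X2 → A TX; A → S X3; X3 → TX TX; A → A TY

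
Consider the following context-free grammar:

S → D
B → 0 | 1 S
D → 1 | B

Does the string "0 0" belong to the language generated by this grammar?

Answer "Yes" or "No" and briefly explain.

No - no valid derivation exists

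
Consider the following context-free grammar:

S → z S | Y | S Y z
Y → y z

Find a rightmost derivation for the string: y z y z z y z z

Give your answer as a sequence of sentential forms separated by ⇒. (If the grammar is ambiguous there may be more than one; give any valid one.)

S ⇒ S Y z ⇒ S y z z ⇒ S Y z y z z ⇒ S y z z y z z ⇒ Y y z z y z z ⇒ y z y z z y z z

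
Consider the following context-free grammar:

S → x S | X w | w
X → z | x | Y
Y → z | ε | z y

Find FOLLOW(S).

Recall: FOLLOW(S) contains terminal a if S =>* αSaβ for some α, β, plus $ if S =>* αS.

We compute FOLLOW(S) using the standard algorithm.
FOLLOW(S) starts with {$}.
FIRST(S) = {w, x, z}
FIRST(X) = {x, z, ε}
FIRST(Y) = {z, ε}
FOLLOW(S) = {$}
FOLLOW(X) = {w}
FOLLOW(Y) = {w}
Therefore, FOLLOW(S) = {$}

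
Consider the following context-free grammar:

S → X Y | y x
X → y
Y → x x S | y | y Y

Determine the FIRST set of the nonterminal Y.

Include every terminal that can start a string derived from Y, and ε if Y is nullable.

We compute FIRST(Y) using the standard algorithm.
FIRST(S) = {y}
FIRST(X) = {y}
FIRST(Y) = {x, y}
Therefore, FIRST(Y) = {x, y}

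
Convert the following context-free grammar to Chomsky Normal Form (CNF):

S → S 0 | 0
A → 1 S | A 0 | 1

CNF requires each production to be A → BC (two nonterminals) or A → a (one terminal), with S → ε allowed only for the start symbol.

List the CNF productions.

T0 → 0; S → 0; T1 → 1; A → 1; S → S T0; A → T1 S; A → A T0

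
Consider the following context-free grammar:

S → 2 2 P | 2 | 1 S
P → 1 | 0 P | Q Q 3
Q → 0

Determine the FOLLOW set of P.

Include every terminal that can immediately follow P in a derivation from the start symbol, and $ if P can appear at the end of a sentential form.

We compute FOLLOW(P) using the standard algorithm.
FOLLOW(S) starts with {$}.
FIRST(P) = {0, 1}
FIRST(Q) = {0}
FIRST(S) = {1, 2}
FOLLOW(P) = {$}
FOLLOW(Q) = {0, 3}
FOLLOW(S) = {$}
Therefore, FOLLOW(P) = {$}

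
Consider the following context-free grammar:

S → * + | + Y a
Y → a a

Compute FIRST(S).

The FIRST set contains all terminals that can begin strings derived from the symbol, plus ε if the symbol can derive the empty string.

We compute FIRST(S) using the standard algorithm.
FIRST(S) = {*, +}
FIRST(Y) = {a}
Therefore, FIRST(S) = {*, +}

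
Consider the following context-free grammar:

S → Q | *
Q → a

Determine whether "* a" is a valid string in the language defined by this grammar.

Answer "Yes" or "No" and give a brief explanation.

No - no valid derivation exists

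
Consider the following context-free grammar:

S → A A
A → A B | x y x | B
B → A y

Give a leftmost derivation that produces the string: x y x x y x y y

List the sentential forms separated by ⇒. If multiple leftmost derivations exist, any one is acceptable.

S ⇒ A A ⇒ x y x A ⇒ x y x B ⇒ x y x A y ⇒ x y x B y ⇒ x y x A y y ⇒ x y x x y x y y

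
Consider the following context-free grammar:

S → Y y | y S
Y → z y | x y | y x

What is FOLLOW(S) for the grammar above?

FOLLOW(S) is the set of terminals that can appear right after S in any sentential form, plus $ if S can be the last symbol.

We compute FOLLOW(S) using the standard algorithm.
FOLLOW(S) starts with {$}.
FIRST(S) = {x, y, z}
FIRST(Y) = {x, y, z}
FOLLOW(S) = {$}
FOLLOW(Y) = {y}
Therefore, FOLLOW(S) = {$}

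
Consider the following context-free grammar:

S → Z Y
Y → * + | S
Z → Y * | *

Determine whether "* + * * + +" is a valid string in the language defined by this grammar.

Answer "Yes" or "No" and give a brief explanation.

No - no valid derivation exists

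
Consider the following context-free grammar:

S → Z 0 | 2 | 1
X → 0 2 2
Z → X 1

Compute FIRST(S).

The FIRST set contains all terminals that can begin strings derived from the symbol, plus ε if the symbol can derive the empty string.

We compute FIRST(S) using the standard algorithm.
FIRST(S) = {0, 1, 2}
FIRST(X) = {0}
FIRST(Z) = {0}
Therefore, FIRST(S) = {0, 1, 2}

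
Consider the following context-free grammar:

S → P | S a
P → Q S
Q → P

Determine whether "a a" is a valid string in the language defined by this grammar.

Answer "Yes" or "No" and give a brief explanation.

No - no valid derivation exists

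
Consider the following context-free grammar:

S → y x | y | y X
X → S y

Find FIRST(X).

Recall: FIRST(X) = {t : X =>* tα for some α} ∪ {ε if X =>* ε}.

We compute FIRST(X) using the standard algorithm.
FIRST(S) = {y}
FIRST(X) = {y}
Therefore, FIRST(X) = {y}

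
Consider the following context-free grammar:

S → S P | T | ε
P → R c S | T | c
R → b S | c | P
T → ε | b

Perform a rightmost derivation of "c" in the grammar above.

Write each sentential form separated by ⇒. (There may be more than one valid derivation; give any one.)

S ⇒ S P ⇒ S c ⇒ c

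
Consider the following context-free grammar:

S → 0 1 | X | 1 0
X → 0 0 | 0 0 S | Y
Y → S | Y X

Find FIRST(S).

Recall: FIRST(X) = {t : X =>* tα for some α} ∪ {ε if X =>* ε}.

We compute FIRST(S) using the standard algorithm.
FIRST(S) = {0, 1}
FIRST(X) = {0, 1}
FIRST(Y) = {0, 1}
Therefore, FIRST(S) = {0, 1}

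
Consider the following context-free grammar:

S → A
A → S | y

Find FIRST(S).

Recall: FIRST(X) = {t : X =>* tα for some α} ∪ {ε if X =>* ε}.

We compute FIRST(S) using the standard algorithm.
FIRST(A) = {y}
FIRST(S) = {y}
Therefore, FIRST(S) = {y}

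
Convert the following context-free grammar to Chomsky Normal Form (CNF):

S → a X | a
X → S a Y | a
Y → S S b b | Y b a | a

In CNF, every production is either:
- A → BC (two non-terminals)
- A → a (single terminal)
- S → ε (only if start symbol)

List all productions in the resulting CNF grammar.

TA → a; S → a; X → a; TB → b; Y → a; S → TA X; X → S X0; X0 → TA Y; Y → S X1; X1 → S X2; X2 → TB TB; Y → Y X3; X3 → TB TA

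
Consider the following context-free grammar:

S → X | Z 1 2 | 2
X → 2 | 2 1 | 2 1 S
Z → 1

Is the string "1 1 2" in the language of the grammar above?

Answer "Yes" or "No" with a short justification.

Yes - a valid derivation exists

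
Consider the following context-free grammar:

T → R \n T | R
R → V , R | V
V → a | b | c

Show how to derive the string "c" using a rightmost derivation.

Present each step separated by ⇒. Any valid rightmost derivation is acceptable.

T ⇒ R ⇒ V ⇒ c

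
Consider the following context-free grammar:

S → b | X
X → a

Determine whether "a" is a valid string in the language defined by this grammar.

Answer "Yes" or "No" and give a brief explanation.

Yes - a valid derivation exists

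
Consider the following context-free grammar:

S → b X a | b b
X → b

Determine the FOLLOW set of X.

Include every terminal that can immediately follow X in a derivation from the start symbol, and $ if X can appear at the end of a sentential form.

We compute FOLLOW(X) using the standard algorithm.
FOLLOW(S) starts with {$}.
FIRST(S) = {b}
FIRST(X) = {b}
FOLLOW(S) = {$}
FOLLOW(X) = {a}
Therefore, FOLLOW(X) = {a}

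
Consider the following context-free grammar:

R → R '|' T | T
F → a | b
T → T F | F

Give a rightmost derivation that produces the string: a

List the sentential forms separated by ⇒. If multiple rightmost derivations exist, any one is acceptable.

R ⇒ T ⇒ F ⇒ a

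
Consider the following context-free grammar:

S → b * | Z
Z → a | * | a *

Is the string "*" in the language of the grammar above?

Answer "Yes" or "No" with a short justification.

Yes - a valid derivation exists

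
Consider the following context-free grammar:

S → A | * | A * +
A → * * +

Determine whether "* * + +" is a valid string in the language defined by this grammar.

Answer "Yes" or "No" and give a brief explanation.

No - no valid derivation exists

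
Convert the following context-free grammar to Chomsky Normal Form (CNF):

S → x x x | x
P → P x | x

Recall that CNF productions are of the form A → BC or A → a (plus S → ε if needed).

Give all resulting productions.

TX → x; S → x; P → x; S → TX X0; X0 → TX TX; P → P TX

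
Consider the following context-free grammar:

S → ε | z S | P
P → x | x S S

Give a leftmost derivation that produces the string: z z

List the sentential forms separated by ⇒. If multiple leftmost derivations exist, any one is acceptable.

S ⇒ z S ⇒ z z S ⇒ z z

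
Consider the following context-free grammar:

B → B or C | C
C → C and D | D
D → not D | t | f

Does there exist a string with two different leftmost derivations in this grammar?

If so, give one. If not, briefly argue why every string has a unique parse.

No - every string in the language has a unique leftmost derivation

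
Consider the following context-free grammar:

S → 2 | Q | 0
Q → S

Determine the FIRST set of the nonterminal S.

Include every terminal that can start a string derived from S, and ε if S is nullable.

We compute FIRST(S) using the standard algorithm.
FIRST(Q) = {0, 2}
FIRST(S) = {0, 2}
Therefore, FIRST(S) = {0, 2}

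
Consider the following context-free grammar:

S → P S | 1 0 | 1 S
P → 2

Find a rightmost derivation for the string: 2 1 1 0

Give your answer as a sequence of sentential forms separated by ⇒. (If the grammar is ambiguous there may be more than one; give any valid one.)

S ⇒ P S ⇒ P 1 S ⇒ P 1 1 0 ⇒ 2 1 1 0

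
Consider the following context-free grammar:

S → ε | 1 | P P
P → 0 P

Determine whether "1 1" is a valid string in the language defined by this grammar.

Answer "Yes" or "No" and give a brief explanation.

No - no valid derivation exists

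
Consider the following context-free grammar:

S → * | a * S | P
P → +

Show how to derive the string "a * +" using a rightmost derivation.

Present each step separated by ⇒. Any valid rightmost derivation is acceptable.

S ⇒ a * S ⇒ a * P ⇒ a * +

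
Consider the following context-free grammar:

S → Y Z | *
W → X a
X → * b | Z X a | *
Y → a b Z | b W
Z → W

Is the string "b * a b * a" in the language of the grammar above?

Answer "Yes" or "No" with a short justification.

No - no valid derivation exists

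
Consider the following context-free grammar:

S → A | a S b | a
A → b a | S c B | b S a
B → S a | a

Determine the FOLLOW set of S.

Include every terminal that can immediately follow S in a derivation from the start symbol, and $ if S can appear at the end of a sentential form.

We compute FOLLOW(S) using the standard algorithm.
FOLLOW(S) starts with {$}.
FIRST(A) = {a, b}
FIRST(B) = {a, b}
FIRST(S) = {a, b}
FOLLOW(A) = {$, a, b, c}
FOLLOW(B) = {$, a, b, c}
FOLLOW(S) = {$, a, b, c}
Therefore, FOLLOW(S) = {$, a, b, c}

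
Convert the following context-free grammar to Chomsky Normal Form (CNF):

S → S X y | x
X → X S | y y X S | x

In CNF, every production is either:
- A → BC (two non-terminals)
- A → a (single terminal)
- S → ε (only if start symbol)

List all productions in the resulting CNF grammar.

TY → y; S → x; X → x; S → S X0; X0 → X TY; X → X S; X → TY X1; X1 → TY X2; X2 → X S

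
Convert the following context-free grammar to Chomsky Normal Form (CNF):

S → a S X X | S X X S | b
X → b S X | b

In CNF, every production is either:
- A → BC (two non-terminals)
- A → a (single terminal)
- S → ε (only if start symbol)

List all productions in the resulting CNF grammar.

TA → a; S → b; TB → b; X → b; S → TA X0; X0 → S X1; X1 → X X; S → S X2; X2 → X X3; X3 → X S; X → TB X4; X4 → S X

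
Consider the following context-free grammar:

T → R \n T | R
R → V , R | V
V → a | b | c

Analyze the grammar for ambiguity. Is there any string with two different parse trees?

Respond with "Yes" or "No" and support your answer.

No - the grammar is unambiguous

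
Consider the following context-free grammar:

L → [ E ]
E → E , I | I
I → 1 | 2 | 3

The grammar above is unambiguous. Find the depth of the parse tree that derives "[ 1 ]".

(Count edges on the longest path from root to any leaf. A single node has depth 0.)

3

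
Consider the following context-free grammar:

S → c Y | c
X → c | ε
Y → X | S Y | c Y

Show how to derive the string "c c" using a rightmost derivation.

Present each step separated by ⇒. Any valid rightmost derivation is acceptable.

S ⇒ c Y ⇒ c X ⇒ c c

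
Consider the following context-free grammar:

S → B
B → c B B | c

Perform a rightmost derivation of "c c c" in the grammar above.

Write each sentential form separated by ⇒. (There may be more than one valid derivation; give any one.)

S ⇒ B ⇒ c B B ⇒ c B c ⇒ c c c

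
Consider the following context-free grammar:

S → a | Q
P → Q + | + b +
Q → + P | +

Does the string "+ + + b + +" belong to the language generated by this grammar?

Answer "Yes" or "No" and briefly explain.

Yes - a valid derivation exists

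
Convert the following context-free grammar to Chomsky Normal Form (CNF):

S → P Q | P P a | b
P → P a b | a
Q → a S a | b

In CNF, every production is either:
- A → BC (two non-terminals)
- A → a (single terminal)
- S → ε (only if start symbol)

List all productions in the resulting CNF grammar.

TA → a; S → b; TB → b; P → a; Q → b; S → P Q; S → P X0; X0 → P TA; P → P X1; X1 → TA TB; Q → TA X2; X2 → S TA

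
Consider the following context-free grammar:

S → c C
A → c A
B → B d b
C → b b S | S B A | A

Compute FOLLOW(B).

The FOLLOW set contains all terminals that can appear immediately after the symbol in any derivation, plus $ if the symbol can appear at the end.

We compute FOLLOW(B) using the standard algorithm.
FOLLOW(S) starts with {$}.
FIRST(A) = {c}
FIRST(B) = {}
FIRST(C) = {b, c}
FIRST(S) = {c}
FOLLOW(A) = {$}
FOLLOW(B) = {c, d}
FOLLOW(C) = {$}
FOLLOW(S) = {$}
Therefore, FOLLOW(B) = {c, d}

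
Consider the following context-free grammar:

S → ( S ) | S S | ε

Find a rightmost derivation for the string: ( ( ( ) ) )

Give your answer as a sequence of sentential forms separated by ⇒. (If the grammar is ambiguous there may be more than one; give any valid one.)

S ⇒ ( S ) ⇒ ( ( S ) ) ⇒ ( ( ( S ) ) ) ⇒ ( ( ( ) ) )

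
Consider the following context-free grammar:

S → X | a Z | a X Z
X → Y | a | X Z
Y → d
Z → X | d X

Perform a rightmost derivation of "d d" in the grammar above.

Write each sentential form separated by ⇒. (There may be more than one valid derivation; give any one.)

S ⇒ X ⇒ X Z ⇒ X X ⇒ X Y ⇒ X d ⇒ Y d ⇒ d d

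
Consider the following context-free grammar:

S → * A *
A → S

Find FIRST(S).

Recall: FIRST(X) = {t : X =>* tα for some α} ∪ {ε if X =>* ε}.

We compute FIRST(S) using the standard algorithm.
FIRST(A) = {*}
FIRST(S) = {*}
Therefore, FIRST(S) = {*}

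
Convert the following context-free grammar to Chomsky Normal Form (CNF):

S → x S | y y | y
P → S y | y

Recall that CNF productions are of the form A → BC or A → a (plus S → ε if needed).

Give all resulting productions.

TX → x; TY → y; S → y; P → y; S → TX S; S → TY TY; P → S TY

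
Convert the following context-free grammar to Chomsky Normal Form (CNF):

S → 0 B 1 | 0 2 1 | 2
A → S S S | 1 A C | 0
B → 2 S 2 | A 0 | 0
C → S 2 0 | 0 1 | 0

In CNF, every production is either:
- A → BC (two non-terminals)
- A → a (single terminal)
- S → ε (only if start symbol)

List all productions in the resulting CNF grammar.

T0 → 0; T1 → 1; T2 → 2; S → 2; A → 0; B → 0; C → 0; S → T0 X0; X0 → B T1; S → T0 X1; X1 → T2 T1; A → S X2; X2 → S S; A → T1 X3; X3 → A C; B → T2 X4; X4 → S T2; B → A T0; C → S X5; X5 → T2 T0; C → T0 T1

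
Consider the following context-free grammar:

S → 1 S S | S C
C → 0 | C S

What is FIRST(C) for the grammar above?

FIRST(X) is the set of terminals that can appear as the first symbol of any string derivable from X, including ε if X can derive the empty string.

We compute FIRST(C) using the standard algorithm.
FIRST(C) = {0}
FIRST(S) = {1}
Therefore, FIRST(C) = {0}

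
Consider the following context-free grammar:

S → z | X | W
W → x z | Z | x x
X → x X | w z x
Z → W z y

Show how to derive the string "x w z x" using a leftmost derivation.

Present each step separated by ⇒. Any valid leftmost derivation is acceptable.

S ⇒ X ⇒ x X ⇒ x w z x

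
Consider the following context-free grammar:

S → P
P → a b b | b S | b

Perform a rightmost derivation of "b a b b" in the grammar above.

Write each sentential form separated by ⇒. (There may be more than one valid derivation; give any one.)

S ⇒ P ⇒ b S ⇒ b P ⇒ b a b b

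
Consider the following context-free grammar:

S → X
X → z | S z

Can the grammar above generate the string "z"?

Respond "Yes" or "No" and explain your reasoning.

Yes - a valid derivation exists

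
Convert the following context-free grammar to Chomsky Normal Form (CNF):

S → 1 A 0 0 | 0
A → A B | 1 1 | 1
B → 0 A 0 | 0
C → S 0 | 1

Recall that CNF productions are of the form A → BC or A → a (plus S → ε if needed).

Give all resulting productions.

T1 → 1; T0 → 0; S → 0; A → 1; B → 0; C → 1; S → T1 X0; X0 → A X1; X1 → T0 T0; A → A B; A → T1 T1; B → T0 X2; X2 → A T0; C → S T0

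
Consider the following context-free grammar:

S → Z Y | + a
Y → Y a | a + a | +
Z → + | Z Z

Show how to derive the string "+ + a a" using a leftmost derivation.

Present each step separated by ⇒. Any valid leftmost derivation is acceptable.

S ⇒ Z Y ⇒ + Y ⇒ + Y a ⇒ + Y a a ⇒ + + a a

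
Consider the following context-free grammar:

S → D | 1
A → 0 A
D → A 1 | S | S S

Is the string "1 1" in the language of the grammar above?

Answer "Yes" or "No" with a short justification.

Yes - a valid derivation exists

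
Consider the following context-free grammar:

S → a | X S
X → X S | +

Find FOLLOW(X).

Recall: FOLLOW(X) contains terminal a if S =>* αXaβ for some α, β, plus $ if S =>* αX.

We compute FOLLOW(X) using the standard algorithm.
FOLLOW(S) starts with {$}.
FIRST(S) = {+, a}
FIRST(X) = {+}
FOLLOW(S) = {$, +, a}
FOLLOW(X) = {+, a}
Therefore, FOLLOW(X) = {+, a}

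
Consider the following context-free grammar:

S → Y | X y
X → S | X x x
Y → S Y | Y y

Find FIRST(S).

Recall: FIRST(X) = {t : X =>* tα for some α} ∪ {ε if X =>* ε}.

We compute FIRST(S) using the standard algorithm.
FIRST(S) = {}
FIRST(X) = {}
FIRST(Y) = {}
Therefore, FIRST(S) = {}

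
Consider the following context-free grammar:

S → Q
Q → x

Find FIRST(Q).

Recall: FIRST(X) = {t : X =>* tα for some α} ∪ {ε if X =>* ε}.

We compute FIRST(Q) using the standard algorithm.
FIRST(Q) = {x}
FIRST(S) = {x}
Therefore, FIRST(Q) = {x}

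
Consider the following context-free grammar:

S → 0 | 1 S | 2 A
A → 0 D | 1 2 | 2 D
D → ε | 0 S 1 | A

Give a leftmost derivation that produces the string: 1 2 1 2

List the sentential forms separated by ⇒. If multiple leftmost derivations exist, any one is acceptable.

S ⇒ 1 S ⇒ 1 2 A ⇒ 1 2 1 2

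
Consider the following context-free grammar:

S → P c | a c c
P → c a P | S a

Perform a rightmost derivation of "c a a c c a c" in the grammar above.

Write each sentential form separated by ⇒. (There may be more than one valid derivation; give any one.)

S ⇒ P c ⇒ c a P c ⇒ c a S a c ⇒ c a a c c a c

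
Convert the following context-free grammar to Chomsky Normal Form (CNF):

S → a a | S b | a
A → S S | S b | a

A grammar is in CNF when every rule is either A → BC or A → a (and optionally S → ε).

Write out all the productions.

TA → a; TB → b; S → a; A → a; S → TA TA; S → S TB; A → S S; A → S TB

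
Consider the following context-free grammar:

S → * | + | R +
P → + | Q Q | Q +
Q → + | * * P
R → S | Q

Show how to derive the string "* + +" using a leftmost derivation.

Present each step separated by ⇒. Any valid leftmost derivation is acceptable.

S ⇒ R + ⇒ S + ⇒ R + + ⇒ S + + ⇒ * + +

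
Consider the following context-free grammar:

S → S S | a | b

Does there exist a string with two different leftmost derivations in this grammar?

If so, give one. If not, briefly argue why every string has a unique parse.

Yes - the string 'b a b a' has two distinct leftmost derivations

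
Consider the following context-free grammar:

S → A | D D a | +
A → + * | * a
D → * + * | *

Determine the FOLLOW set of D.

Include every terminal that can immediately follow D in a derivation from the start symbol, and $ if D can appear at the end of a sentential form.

We compute FOLLOW(D) using the standard algorithm.
FOLLOW(S) starts with {$}.
FIRST(A) = {*, +}
FIRST(D) = {*}
FIRST(S) = {*, +}
FOLLOW(A) = {$}
FOLLOW(D) = {*, a}
FOLLOW(S) = {$}
Therefore, FOLLOW(D) = {*, a}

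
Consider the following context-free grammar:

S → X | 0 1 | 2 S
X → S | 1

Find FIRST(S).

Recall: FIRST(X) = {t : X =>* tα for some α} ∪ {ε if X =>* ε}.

We compute FIRST(S) using the standard algorithm.
FIRST(S) = {0, 1, 2}
FIRST(X) = {0, 1, 2}
Therefore, FIRST(S) = {0, 1, 2}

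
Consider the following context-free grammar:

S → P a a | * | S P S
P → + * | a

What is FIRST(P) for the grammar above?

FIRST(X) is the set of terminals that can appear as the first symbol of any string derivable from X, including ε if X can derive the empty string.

We compute FIRST(P) using the standard algorithm.
FIRST(P) = {+, a}
FIRST(S) = {*, +, a}
Therefore, FIRST(P) = {+, a}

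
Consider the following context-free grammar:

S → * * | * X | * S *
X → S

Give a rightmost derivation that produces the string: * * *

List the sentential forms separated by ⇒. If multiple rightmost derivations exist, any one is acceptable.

S ⇒ * X ⇒ * S ⇒ * * *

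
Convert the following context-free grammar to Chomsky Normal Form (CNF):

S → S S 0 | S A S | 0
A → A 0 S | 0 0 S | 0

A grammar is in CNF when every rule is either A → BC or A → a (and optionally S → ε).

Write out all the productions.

T0 → 0; S → 0; A → 0; S → S X0; X0 → S T0; S → S X1; X1 → A S; A → A X2; X2 → T0 S; A → T0 X3; X3 → T0 S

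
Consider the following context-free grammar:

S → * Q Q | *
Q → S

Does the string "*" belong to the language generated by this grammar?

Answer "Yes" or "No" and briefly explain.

Yes - a valid derivation exists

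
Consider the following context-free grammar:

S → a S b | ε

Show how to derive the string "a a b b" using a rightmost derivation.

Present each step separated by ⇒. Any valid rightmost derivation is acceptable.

S ⇒ a S b ⇒ a a S b b ⇒ a a b b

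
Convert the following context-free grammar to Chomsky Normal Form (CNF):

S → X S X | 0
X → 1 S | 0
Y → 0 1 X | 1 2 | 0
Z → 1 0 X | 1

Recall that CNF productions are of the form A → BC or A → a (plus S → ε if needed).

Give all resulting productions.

S → 0; T1 → 1; X → 0; T0 → 0; T2 → 2; Y → 0; Z → 1; S → X X0; X0 → S X; X → T1 S; Y → T0 X1; X1 → T1 X; Y → T1 T2; Z → T1 X2; X2 → T0 X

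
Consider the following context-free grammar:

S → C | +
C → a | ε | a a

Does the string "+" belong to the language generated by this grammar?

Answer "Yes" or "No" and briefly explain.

Yes - a valid derivation exists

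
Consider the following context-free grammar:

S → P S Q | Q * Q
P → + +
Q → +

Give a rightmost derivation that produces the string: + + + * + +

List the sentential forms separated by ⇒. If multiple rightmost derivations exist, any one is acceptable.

S ⇒ P S Q ⇒ P S + ⇒ P Q * Q + ⇒ P Q * + + ⇒ P + * + + ⇒ + + + * + +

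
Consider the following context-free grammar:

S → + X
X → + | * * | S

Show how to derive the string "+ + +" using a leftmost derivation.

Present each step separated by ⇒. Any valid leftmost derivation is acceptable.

S ⇒ + X ⇒ + S ⇒ + + X ⇒ + + +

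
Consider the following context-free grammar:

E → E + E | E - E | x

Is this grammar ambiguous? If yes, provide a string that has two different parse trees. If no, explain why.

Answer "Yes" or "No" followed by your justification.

Yes - the string 'x + x - x - x + x' has two distinct leftmost derivations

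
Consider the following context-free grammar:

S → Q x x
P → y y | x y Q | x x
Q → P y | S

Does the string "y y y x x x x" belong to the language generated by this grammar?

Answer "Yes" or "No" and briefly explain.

Yes - a valid derivation exists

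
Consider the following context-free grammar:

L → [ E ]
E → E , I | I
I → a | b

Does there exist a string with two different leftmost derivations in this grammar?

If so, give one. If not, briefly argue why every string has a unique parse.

No - every string in the language has a unique leftmost derivation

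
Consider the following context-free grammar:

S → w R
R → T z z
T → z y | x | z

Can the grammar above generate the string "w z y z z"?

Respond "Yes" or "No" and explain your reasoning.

Yes - a valid derivation exists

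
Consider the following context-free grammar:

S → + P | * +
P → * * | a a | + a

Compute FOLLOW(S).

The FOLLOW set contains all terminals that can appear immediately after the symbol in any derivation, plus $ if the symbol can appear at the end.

We compute FOLLOW(S) using the standard algorithm.
FOLLOW(S) starts with {$}.
FIRST(P) = {*, +, a}
FIRST(S) = {*, +}
FOLLOW(P) = {$}
FOLLOW(S) = {$}
Therefore, FOLLOW(S) = {$}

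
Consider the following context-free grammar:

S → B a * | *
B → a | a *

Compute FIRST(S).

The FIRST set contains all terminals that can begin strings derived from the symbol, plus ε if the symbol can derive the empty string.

We compute FIRST(S) using the standard algorithm.
FIRST(B) = {a}
FIRST(S) = {*, a}
Therefore, FIRST(S) = {*, a}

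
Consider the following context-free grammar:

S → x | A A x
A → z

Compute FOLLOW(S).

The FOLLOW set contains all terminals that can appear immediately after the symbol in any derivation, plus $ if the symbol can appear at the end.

We compute FOLLOW(S) using the standard algorithm.
FOLLOW(S) starts with {$}.
FIRST(A) = {z}
FIRST(S) = {x, z}
FOLLOW(A) = {x, z}
FOLLOW(S) = {$}
Therefore, FOLLOW(S) = {$}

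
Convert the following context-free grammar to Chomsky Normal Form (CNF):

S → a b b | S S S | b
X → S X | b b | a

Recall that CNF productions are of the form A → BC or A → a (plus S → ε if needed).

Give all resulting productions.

TA → a; TB → b; S → b; X → a; S → TA X0; X0 → TB TB; S → S X1; X1 → S S; X → S X; X → TB TB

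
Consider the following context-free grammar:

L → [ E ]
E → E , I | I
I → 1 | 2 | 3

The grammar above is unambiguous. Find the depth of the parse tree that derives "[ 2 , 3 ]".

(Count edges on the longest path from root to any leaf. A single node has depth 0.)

4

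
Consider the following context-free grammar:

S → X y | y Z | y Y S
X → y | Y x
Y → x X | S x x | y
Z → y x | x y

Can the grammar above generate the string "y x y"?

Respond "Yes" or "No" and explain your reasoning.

Yes - a valid derivation exists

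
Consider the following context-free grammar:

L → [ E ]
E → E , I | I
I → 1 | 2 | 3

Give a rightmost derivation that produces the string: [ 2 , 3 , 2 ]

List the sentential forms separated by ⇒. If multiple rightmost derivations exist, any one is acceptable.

L ⇒ [ E ] ⇒ [ E , I ] ⇒ [ E , 2 ] ⇒ [ E , I , 2 ] ⇒ [ E , 3 , 2 ] ⇒ [ I , 3 , 2 ] ⇒ [ 2 , 3 , 2 ]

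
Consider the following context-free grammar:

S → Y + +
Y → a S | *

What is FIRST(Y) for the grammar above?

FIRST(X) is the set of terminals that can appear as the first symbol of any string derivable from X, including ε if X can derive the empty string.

We compute FIRST(Y) using the standard algorithm.
FIRST(S) = {*, a}
FIRST(Y) = {*, a}
Therefore, FIRST(Y) = {*, a}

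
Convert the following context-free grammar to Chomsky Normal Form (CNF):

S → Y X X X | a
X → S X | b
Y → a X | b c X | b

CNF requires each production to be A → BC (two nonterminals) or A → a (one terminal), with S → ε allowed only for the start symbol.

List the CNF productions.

S → a; X → b; TA → a; TB → b; TC → c; Y → b; S → Y X0; X0 → X X1; X1 → X X; X → S X; Y → TA X; Y → TB X2; X2 → TC X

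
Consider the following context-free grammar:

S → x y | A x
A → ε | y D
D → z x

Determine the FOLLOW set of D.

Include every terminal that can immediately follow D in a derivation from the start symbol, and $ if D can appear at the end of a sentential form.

We compute FOLLOW(D) using the standard algorithm.
FOLLOW(S) starts with {$}.
FIRST(A) = {y, ε}
FIRST(D) = {z}
FIRST(S) = {x, y}
FOLLOW(A) = {x}
FOLLOW(D) = {x}
FOLLOW(S) = {$}
Therefore, FOLLOW(D) = {x}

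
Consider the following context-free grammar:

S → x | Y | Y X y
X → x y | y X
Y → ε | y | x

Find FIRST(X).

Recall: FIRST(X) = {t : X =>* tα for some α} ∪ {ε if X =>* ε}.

We compute FIRST(X) using the standard algorithm.
FIRST(S) = {x, y, ε}
FIRST(X) = {x, y}
FIRST(Y) = {x, y, ε}
Therefore, FIRST(X) = {x, y}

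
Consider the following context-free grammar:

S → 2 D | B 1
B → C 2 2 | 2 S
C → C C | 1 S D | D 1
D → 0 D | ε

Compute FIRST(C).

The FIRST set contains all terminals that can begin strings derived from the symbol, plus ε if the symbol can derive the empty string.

We compute FIRST(C) using the standard algorithm.
FIRST(B) = {0, 1, 2}
FIRST(C) = {0, 1}
FIRST(D) = {0, ε}
FIRST(S) = {0, 1, 2}
Therefore, FIRST(C) = {0, 1}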